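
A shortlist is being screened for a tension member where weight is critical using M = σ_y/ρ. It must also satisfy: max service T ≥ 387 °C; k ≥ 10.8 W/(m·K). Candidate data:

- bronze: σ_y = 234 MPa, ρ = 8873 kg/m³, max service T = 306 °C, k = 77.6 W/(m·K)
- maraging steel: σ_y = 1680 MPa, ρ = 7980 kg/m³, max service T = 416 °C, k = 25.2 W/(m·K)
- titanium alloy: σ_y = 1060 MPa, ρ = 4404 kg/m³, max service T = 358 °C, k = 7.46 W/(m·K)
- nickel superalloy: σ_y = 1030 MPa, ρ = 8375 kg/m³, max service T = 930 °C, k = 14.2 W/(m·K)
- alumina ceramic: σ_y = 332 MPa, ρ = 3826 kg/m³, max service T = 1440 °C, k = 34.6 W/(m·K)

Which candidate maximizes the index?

maraging steel

Screen on constraints: max service T ≥ 387 °C; k ≥ 10.8 W/(m·K). Survivors: maraging steel, nickel superalloy, alumina ceramic.
Evaluate M for each candidate:
  maraging steel: M = 211 kN·m/kg
  nickel superalloy: M = 123 kN·m/kg
  alumina ceramic: M = 86.8 kN·m/kg
The maximum is for maraging steel.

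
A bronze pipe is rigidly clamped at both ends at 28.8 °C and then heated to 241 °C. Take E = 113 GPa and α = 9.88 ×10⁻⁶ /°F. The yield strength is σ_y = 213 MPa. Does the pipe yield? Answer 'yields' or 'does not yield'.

α = 9.88×10⁻⁶/°F × 9/5 = 17.8×10⁻⁶/K.
ΔT = 212.2 K. Constrained thermal stress σ = E·α·ΔT = 113.0×10³ MPa × 17.8×10⁻⁶ × 212.2 = 426 MPa (compressive).
Compare to σ_y = 213 MPa: σ ≥ σ_y, so it yields.

yields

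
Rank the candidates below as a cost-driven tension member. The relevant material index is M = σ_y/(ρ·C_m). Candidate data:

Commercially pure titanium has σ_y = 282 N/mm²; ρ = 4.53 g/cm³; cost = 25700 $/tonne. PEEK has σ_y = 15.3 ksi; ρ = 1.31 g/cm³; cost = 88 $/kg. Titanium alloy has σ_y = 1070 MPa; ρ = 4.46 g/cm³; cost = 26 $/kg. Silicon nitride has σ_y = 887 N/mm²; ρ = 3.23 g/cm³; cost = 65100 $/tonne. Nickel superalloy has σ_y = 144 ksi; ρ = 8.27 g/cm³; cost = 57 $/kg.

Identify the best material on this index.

titanium alloy

Putting every candidate on a common basis:
  commercially pure titanium: σ_y = 282.0 MPa, ρ = 4530 kg/m³, cost = 25.70 $/kg
  PEEK: σ_y = 105.5 MPa, ρ = 1310 kg/m³, cost = 88.00 $/kg
  titanium alloy: σ_y = 1070 MPa, ρ = 4460 kg/m³, cost = 26.00 $/kg
  silicon nitride: σ_y = 887.0 MPa, ρ = 3230 kg/m³, cost = 65.10 $/kg
  nickel superalloy: σ_y = 992.8 MPa, ρ = 8270 kg/m³, cost = 57.00 $/kg
  titanium alloy: M = 9.23 kN·m per $
  silicon nitride: M = 4.22 kN·m per $
  commercially pure titanium: M = 2.42 kN·m per $
  nickel superalloy: M = 2.11 kN·m per $
  PEEK: M = 0.915 kN·m per $
Titanium alloy has the largest M.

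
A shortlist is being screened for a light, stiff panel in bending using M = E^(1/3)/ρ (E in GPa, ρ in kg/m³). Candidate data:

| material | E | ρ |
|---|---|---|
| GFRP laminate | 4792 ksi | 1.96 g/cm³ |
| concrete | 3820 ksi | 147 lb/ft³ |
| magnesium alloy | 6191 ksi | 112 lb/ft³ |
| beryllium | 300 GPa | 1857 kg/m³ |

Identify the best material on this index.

beryllium

After converting to SI:
  GFRP laminate: E = 33.04 GPa, ρ = 1960 kg/m³
  concrete: E = 26.34 GPa, ρ = 2355 kg/m³
  magnesium alloy: E = 42.69 GPa, ρ = 1794 kg/m³
  beryllium: E = 300.0 GPa, ρ = 1857 kg/m³
  beryllium: M = 3.60×10⁻³
  magnesium alloy: M = 1.95×10⁻³
  GFRP laminate: M = 1.64×10⁻³
  concrete: M = 1.26×10⁻³
Highest index: beryllium.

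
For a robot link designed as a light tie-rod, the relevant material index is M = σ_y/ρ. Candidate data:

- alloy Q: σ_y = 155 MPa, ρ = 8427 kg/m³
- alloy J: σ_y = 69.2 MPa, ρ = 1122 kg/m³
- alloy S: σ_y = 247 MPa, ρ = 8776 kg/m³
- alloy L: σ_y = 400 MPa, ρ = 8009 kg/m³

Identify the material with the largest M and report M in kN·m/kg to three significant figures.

Computing M directly (units already consistent):
  alloy J: M = 61.7 kN·m/kg
  alloy L: M = 49.9 kN·m/kg
  alloy S: M = 28.1 kN·m/kg
  alloy Q: M = 18.4 kN·m/kg
Alloy J ranks first.

alloy J, M = 61.7 kN·m/kg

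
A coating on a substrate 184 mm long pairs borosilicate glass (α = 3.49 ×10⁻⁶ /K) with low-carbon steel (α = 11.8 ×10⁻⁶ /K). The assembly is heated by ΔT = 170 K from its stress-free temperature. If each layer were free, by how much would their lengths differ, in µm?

260 µm

Δα = |3.49 − 11.8|×10⁻⁶/K = 8.31×10⁻⁶/K.
ΔL_mismatch = Δα·L·ΔT = 8.31×10⁻⁶ × 184.0 mm × 170.0 K = 260 µm.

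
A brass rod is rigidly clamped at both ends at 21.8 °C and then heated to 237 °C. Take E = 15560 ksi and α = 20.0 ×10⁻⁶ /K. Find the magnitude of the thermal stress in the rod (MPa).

E = 15560 ksi = 107.3 GPa.
ΔT = 215.2 K. Constrained thermal stress σ = E·α·ΔT = 107.3×10³ MPa × 20.0×10⁻⁶ × 215.2 = 462 MPa (compressive).

462 MPa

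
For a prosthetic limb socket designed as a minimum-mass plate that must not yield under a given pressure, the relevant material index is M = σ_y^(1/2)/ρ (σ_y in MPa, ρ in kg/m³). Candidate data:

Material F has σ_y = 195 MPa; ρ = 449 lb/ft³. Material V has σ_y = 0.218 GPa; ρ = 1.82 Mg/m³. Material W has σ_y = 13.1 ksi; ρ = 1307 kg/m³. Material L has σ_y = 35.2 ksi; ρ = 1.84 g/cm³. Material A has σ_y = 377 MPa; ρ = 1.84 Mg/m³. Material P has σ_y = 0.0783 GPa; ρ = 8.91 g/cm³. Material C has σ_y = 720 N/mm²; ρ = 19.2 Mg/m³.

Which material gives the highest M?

After converting to SI:
  material F: σ_y = 195.0 MPa, ρ = 7192 kg/m³
  material V: σ_y = 218.0 MPa, ρ = 1820 kg/m³
  material W: σ_y = 90.32 MPa, ρ = 1307 kg/m³
  material L: σ_y = 242.7 MPa, ρ = 1840 kg/m³
  material A: σ_y = 377.0 MPa, ρ = 1840 kg/m³
  material P: σ_y = 78.30 MPa, ρ = 8910 kg/m³
  material C: σ_y = 720.0 MPa, ρ = 19200 kg/m³
  material A: M = 10.6×10⁻³
  material L: M = 8.47×10⁻³
  material V: M = 8.11×10⁻³
  material W: M = 7.27×10⁻³
  material F: M = 1.94×10⁻³
  material C: M = 1.40×10⁻³
  material P: M = 0.993×10⁻³
Material A has the largest M.

material A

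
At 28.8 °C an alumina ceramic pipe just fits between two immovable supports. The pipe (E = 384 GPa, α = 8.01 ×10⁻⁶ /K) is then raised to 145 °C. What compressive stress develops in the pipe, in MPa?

ΔT = 116.2 K. Constrained thermal stress σ = E·α·ΔT = 384.0×10³ MPa × 8.01×10⁻⁶ × 116.2 = 357 MPa (compressive).

357 MPa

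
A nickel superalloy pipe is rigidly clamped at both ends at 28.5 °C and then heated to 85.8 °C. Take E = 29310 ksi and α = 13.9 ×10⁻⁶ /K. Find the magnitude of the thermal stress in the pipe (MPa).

E = 29310 ksi = 202.1 GPa.
ΔT = 57.30 K. Constrained thermal stress σ = E·α·ΔT = 202.1×10³ MPa × 13.9×10⁻⁶ × 57.30 = 161 MPa (compressive).

161 MPa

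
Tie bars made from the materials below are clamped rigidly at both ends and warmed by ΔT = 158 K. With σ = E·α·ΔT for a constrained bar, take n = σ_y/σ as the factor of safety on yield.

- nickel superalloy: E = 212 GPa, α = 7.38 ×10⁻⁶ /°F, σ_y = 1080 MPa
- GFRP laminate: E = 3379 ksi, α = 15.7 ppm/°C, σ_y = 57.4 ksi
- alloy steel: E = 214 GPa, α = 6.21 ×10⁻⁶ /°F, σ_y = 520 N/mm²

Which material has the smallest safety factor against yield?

alloy steel

With everything in SI (GPa, ×10⁻⁶/K, MPa):
  nickel superalloy: E = 212.0, α = 13.3, σ_y = 1080 → σ = 445 MPa, n = 2.43
  GFRP laminate: E = 23.30, α = 15.7, σ_y = 395.8 → σ = 57.8 MPa, n = 6.85
  alloy steel: E = 214.0, α = 11.2, σ_y = 520.0 → σ = 378 MPa, n = 1.38
Smallest n: alloy steel with n = 1.38.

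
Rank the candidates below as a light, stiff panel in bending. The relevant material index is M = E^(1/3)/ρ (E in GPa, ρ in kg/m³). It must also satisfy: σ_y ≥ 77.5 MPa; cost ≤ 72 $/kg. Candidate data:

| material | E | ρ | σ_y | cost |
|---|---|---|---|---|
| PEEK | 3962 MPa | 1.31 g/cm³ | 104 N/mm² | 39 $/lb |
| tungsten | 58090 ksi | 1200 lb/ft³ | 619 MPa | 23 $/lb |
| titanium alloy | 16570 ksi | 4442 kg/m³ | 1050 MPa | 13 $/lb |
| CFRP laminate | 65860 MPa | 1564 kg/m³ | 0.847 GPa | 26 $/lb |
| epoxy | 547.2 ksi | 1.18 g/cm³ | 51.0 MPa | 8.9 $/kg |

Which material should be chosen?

CFRP laminate

Screen on constraints: σ_y ≥ 77.5 MPa; cost ≤ 72 $/kg. Survivors: tungsten, titanium alloy, CFRP laminate.
After converting to SI:
  tungsten: E = 400.5 GPa, ρ = 19220 kg/m³
  titanium alloy: E = 114.2 GPa, ρ = 4442 kg/m³
  CFRP laminate: E = 65.86 GPa, ρ = 1564 kg/m³
  CFRP laminate: M = 2.58×10⁻³
  titanium alloy: M = 1.09×10⁻³
  tungsten: M = 0.383×10⁻³
The maximum is for CFRP laminate.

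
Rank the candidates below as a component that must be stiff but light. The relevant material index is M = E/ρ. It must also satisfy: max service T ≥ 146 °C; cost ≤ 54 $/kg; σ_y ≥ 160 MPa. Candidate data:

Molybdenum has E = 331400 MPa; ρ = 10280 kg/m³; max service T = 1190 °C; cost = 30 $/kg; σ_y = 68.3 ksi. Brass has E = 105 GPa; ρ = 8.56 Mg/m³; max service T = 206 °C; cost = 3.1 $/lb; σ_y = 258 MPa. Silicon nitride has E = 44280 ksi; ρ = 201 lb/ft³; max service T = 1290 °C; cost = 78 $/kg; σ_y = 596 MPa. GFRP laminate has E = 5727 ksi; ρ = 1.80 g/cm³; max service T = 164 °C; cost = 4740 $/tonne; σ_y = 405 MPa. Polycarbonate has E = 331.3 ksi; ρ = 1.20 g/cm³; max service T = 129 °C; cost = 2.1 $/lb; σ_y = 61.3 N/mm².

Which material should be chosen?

molybdenum

Screen on constraints: max service T ≥ 146 °C; cost ≤ 54 $/kg; σ_y ≥ 160 MPa. Survivors: molybdenum, brass, GFRP laminate.
Convert each candidate to consistent units, then evaluate M:
  molybdenum: E = 331.4 GPa, ρ = 10280 kg/m³
  brass: E = 105.0 GPa, ρ = 8560 kg/m³
  GFRP laminate: E = 39.49 GPa, ρ = 1800 kg/m³
  molybdenum: M = 32.2 MN·m/kg
  GFRP laminate: M = 21.9 MN·m/kg
  brass: M = 12.3 MN·m/kg
Molybdenum has the largest M.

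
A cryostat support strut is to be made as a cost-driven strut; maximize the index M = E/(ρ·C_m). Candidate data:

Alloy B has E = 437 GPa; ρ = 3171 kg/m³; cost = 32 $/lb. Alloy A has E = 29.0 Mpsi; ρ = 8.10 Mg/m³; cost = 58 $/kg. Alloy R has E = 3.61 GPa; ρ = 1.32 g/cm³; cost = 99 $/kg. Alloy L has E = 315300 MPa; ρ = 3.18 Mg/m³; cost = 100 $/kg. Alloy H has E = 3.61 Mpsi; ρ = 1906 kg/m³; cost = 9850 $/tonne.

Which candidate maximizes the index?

In SI units:
  alloy B: E = 437.0 GPa, ρ = 3171 kg/m³, cost = 70.55 $/kg
  alloy A: E = 199.9 GPa, ρ = 8100 kg/m³, cost = 58.00 $/kg
  alloy R: E = 3.610 GPa, ρ = 1320 kg/m³, cost = 99.00 $/kg
  alloy L: E = 315.3 GPa, ρ = 3180 kg/m³, cost = 100.0 $/kg
  alloy H: E = 24.89 GPa, ρ = 1906 kg/m³, cost = 9.850 $/kg
  alloy B: M = 1.95 MN·m per $
  alloy H: M = 1.33 MN·m per $
  alloy L: M = 0.992 MN·m per $
  alloy A: M = 0.426 MN·m per $
  alloy R: M = 0.0276 MN·m per $
Highest index: alloy B.

alloy B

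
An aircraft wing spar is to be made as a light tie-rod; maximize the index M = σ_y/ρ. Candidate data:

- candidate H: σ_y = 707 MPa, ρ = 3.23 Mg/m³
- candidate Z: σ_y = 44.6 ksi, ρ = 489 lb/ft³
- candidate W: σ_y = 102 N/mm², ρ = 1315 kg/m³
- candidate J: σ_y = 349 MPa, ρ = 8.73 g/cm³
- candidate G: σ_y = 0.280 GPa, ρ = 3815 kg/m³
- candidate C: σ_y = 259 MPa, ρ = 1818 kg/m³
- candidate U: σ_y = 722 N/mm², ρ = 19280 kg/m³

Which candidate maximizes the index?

Putting every candidate on a common basis:
  candidate H: σ_y = 707.0 MPa, ρ = 3230 kg/m³
  candidate Z: σ_y = 307.5 MPa, ρ = 7833 kg/m³
  candidate W: σ_y = 102.0 MPa, ρ = 1315 kg/m³
  candidate J: σ_y = 349.0 MPa, ρ = 8730 kg/m³
  candidate G: σ_y = 280.0 MPa, ρ = 3815 kg/m³
  candidate C: σ_y = 259.0 MPa, ρ = 1818 kg/m³
  candidate U: σ_y = 722.0 MPa, ρ = 19280 kg/m³
  candidate H: M = 219 kN·m/kg
  candidate C: M = 142 kN·m/kg
  candidate W: M = 77.6 kN·m/kg
  candidate G: M = 73.4 kN·m/kg
  candidate J: M = 40.0 kN·m/kg
  candidate Z: M = 39.3 kN·m/kg
  candidate U: M = 37.4 kN·m/kg
Candidate H ranks first.

candidate H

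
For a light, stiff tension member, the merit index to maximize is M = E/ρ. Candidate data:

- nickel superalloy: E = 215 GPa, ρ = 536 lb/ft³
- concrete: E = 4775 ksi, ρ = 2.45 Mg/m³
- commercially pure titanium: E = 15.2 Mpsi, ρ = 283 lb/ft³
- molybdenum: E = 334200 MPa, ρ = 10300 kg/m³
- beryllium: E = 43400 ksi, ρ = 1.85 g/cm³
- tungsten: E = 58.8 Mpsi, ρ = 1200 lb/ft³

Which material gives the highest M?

beryllium

In SI units:
  nickel superalloy: E = 215.0 GPa, ρ = 8586 kg/m³
  concrete: E = 32.92 GPa, ρ = 2450 kg/m³
  commercially pure titanium: E = 104.8 GPa, ρ = 4533 kg/m³
  molybdenum: E = 334.2 GPa, ρ = 10300 kg/m³
  beryllium: E = 299.2 GPa, ρ = 1850 kg/m³
  tungsten: E = 405.4 GPa, ρ = 19220 kg/m³
  beryllium: M = 162 MN·m/kg
  molybdenum: M = 32.4 MN·m/kg
  nickel superalloy: M = 25.0 MN·m/kg
  commercially pure titanium: M = 23.1 MN·m/kg
  tungsten: M = 21.1 MN·m/kg
  concrete: M = 13.4 MN·m/kg
The maximum is for beryllium.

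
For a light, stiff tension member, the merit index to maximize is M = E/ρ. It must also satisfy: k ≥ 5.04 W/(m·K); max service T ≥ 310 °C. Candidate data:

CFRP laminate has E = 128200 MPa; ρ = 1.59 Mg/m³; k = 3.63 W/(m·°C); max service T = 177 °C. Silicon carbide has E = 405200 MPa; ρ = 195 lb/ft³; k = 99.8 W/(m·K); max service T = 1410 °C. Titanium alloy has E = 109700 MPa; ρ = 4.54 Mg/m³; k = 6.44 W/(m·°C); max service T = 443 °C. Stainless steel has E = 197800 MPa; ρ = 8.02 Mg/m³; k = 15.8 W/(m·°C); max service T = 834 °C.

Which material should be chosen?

Screen on constraints: k ≥ 5.04 W/(m·K); max service T ≥ 310 °C. Survivors: silicon carbide, titanium alloy, stainless steel.
In SI units:
  silicon carbide: E = 405.2 GPa, ρ = 3124 kg/m³
  titanium alloy: E = 109.7 GPa, ρ = 4540 kg/m³
  stainless steel: E = 197.8 GPa, ρ = 8020 kg/m³
  silicon carbide: M = 130 MN·m/kg
  stainless steel: M = 24.7 MN·m/kg
  titanium alloy: M = 24.2 MN·m/kg
Silicon carbide ranks first.

silicon carbide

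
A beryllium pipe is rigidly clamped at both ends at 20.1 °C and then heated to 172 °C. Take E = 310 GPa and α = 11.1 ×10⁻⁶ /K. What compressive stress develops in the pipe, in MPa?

523 MPa

ΔT = 151.9 K. Constrained thermal stress σ = E·α·ΔT = 310.0×10³ MPa × 11.1×10⁻⁶ × 151.9 = 523 MPa (compressive).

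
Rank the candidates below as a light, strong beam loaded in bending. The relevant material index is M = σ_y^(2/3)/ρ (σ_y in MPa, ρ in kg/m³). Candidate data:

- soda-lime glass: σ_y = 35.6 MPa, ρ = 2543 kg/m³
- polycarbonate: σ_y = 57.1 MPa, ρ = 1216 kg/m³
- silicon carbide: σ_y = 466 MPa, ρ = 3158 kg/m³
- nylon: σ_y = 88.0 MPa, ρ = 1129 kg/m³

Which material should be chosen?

silicon carbide

Evaluate M for each candidate:
  silicon carbide: M = 19.0×10⁻³
  nylon: M = 17.5×10⁻³
  polycarbonate: M = 12.2×10⁻³
  soda-lime glass: M = 4.26×10⁻³
The maximum is for silicon carbide.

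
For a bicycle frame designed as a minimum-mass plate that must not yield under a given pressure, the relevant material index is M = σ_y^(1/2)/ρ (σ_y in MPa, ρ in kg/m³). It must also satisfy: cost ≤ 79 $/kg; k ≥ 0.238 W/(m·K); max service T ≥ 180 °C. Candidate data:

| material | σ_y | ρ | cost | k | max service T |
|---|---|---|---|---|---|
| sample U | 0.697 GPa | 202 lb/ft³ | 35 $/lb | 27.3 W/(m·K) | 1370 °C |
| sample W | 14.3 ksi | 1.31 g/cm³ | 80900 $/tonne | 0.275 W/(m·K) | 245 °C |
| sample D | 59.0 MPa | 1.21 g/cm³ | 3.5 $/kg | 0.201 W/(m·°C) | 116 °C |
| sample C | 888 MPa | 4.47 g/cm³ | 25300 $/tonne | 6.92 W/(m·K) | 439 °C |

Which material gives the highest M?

Screen on constraints: cost ≤ 79 $/kg; k ≥ 0.238 W/(m·K); max service T ≥ 180 °C. Survivors: sample U, sample C.
Convert each candidate to consistent units, then evaluate M:
  sample U: σ_y = 697.0 MPa, ρ = 3236 kg/m³
  sample C: σ_y = 888.0 MPa, ρ = 4470 kg/m³
  sample U: M = 8.16×10⁻³
  sample C: M = 6.67×10⁻³
Sample U has the largest M.

sample U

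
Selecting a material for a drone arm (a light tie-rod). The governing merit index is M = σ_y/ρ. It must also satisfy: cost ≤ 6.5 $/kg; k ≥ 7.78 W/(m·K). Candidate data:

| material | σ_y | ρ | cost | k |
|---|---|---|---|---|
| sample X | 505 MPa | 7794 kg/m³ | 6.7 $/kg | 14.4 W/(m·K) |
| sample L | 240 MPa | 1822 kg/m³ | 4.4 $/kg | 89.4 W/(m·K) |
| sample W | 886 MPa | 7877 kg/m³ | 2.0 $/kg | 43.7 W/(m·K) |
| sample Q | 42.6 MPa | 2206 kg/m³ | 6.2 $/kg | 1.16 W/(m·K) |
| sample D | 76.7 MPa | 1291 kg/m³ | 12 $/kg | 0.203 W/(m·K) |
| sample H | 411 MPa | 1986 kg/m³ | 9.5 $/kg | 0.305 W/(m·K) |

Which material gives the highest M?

Screen on constraints: cost ≤ 6.5 $/kg; k ≥ 7.78 W/(m·K). Survivors: sample L, sample W.
Evaluate M for each candidate:
  sample L: M = 132 kN·m/kg
  sample W: M = 112 kN·m/kg
Sample L has the largest M.

sample L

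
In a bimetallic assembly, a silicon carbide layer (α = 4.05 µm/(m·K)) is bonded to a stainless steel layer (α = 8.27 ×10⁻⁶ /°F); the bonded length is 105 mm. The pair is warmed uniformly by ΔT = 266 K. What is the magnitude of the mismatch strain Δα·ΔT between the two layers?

2.88×10⁻³

stainless steel: α = 8.27×10⁻⁶/°F × 9/5 = 14.9×10⁻⁶/K.
Δα = |4.05 − 14.9|×10⁻⁶/K = 10.8×10⁻⁶/K.
Mismatch strain = Δα·ΔT = 10.8×10⁻⁶ × 266.0 = 2.88×10⁻³.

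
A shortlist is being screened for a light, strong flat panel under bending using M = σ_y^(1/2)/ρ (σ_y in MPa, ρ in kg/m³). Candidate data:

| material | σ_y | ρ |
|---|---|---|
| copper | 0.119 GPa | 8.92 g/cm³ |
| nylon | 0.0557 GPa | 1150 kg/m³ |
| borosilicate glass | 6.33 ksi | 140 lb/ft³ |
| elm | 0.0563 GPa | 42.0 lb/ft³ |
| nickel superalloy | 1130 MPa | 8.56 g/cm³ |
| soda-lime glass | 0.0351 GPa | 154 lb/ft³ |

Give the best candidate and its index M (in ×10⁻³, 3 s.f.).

Convert each candidate to consistent units, then evaluate M:
  copper: σ_y = 119.0 MPa, ρ = 8920 kg/m³
  nylon: σ_y = 55.70 MPa, ρ = 1150 kg/m³
  borosilicate glass: σ_y = 43.64 MPa, ρ = 2243 kg/m³
  elm: σ_y = 56.30 MPa, ρ = 672.8 kg/m³
  nickel superalloy: σ_y = 1130 MPa, ρ = 8560 kg/m³
  soda-lime glass: σ_y = 35.10 MPa, ρ = 2467 kg/m³
  elm: M = 11.2×10⁻³
  nylon: M = 6.49×10⁻³
  nickel superalloy: M = 3.93×10⁻³
  borosilicate glass: M = 2.95×10⁻³
  soda-lime glass: M = 2.40×10⁻³
  copper: M = 1.22×10⁻³
Elm ranks first.

elm, M = 11.2×10⁻³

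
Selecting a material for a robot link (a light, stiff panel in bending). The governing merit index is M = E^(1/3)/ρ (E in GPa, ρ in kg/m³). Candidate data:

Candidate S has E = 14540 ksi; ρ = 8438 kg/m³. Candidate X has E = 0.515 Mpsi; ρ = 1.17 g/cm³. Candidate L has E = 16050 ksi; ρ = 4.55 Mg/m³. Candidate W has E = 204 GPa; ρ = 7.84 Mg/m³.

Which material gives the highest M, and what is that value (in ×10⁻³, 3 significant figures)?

candidate X, M = 1.30×10⁻³

Putting every candidate on a common basis:
  candidate S: E = 100.2 GPa, ρ = 8438 kg/m³
  candidate X: E = 3.551 GPa, ρ = 1170 kg/m³
  candidate L: E = 110.7 GPa, ρ = 4550 kg/m³
  candidate W: E = 204.0 GPa, ρ = 7840 kg/m³
  candidate X: M = 1.30×10⁻³
  candidate L: M = 1.06×10⁻³
  candidate W: M = 0.751×10⁻³
  candidate S: M = 0.551×10⁻³
Candidate X has the largest M.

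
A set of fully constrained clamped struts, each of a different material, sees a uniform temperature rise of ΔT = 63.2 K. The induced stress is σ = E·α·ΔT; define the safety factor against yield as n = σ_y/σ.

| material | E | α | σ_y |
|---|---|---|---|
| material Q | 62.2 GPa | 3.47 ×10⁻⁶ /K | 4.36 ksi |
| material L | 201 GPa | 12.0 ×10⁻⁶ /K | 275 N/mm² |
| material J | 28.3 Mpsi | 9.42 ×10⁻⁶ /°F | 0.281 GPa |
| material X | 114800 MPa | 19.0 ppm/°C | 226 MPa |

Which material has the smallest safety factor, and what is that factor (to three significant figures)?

material J, n = 1.34

Converting E to GPa, α to ×10⁻⁶/K, σ_y to MPa, then σ and n for each:
  material Q: E = 62.20, α = 3.47, σ_y = 30.06 → σ = 13.6 MPa, n = 2.20
  material L: E = 201.0, α = 12.0, σ_y = 275.0 → σ = 152 MPa, n = 1.80
  material J: E = 195.1, α = 17.0, σ_y = 281.0 → σ = 209 MPa, n = 1.34
  material X: E = 114.8, α = 19.0, σ_y = 226.0 → σ = 138 MPa, n = 1.64
The minimum is material J at n = 1.34.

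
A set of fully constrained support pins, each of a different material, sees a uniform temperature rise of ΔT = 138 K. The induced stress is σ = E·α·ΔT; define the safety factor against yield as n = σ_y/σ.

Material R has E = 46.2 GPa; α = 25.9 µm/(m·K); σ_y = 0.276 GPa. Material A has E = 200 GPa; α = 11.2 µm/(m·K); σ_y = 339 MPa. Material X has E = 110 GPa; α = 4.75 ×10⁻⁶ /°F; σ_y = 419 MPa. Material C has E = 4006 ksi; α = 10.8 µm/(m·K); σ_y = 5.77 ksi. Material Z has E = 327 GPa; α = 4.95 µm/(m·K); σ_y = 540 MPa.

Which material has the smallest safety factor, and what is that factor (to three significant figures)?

material C, n = 0.966

With everything in SI (GPa, ×10⁻⁶/K, MPa):
  material R: E = 46.20, α = 25.9, σ_y = 276.0 → σ = 165 MPa, n = 1.67
  material A: E = 200.0, α = 11.2, σ_y = 339.0 → σ = 309 MPa, n = 1.10
  material X: E = 110.0, α = 8.55, σ_y = 419.0 → σ = 130 MPa, n = 3.23
  material C: E = 27.62, α = 10.8, σ_y = 39.78 → σ = 41.2 MPa, n = 0.966
  material Z: E = 327.0, α = 4.95, σ_y = 540.0 → σ = 223 MPa, n = 2.42
Smallest n: material C with n = 0.966.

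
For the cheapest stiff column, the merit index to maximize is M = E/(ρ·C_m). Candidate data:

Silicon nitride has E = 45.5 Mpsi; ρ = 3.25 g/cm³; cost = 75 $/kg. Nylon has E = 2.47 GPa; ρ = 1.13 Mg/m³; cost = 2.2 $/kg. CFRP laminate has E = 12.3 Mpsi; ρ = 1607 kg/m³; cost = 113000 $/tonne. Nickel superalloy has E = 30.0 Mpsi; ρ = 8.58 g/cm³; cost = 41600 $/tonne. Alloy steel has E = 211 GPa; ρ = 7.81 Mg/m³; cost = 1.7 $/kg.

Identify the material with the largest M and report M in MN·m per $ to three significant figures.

After converting to SI:
  silicon nitride: E = 313.7 GPa, ρ = 3250 kg/m³, cost = 75.00 $/kg
  nylon: E = 2.470 GPa, ρ = 1130 kg/m³, cost = 2.200 $/kg
  CFRP laminate: E = 84.81 GPa, ρ = 1607 kg/m³, cost = 113.0 $/kg
  nickel superalloy: E = 206.8 GPa, ρ = 8580 kg/m³, cost = 41.60 $/kg
  alloy steel: E = 211.0 GPa, ρ = 7810 kg/m³, cost = 1.700 $/kg
  alloy steel: M = 15.9 MN·m per $
  silicon nitride: M = 1.29 MN·m per $
  nylon: M = 0.994 MN·m per $
  nickel superalloy: M = 0.580 MN·m per $
  CFRP laminate: M = 0.467 MN·m per $
Alloy steel ranks first.

alloy steel, M = 15.9 MN·m per $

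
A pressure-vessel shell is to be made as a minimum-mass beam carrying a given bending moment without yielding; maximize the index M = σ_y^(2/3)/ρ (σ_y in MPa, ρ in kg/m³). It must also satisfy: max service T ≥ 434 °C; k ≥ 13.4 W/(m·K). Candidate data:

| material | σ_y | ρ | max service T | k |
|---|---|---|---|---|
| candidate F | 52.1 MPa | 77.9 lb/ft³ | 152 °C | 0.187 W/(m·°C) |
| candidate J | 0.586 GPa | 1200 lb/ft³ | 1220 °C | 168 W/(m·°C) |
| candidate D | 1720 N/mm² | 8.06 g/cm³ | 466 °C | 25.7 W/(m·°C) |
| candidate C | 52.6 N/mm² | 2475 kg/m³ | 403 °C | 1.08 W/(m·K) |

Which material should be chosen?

candidate D

Screen on constraints: max service T ≥ 434 °C; k ≥ 13.4 W/(m·K). Survivors: candidate J, candidate D.
Putting every candidate on a common basis:
  candidate J: σ_y = 586.0 MPa, ρ = 19220 kg/m³
  candidate D: σ_y = 1720 MPa, ρ = 8060 kg/m³
  candidate D: M = 17.8×10⁻³
  candidate J: M = 3.64×10⁻³
Candidate D has the largest M.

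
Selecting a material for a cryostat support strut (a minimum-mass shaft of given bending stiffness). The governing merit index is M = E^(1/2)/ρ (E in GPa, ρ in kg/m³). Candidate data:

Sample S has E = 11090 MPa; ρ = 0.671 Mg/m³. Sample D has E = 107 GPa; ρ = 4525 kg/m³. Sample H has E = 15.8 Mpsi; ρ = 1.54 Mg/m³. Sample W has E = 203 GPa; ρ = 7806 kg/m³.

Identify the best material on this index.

sample H

Normalizing units and computing the index:
  sample S: E = 11.09 GPa, ρ = 671.0 kg/m³
  sample D: E = 107.0 GPa, ρ = 4525 kg/m³
  sample H: E = 108.9 GPa, ρ = 1540 kg/m³
  sample W: E = 203.0 GPa, ρ = 7806 kg/m³
  sample H: M = 6.78×10⁻³
  sample S: M = 4.96×10⁻³
  sample D: M = 2.29×10⁻³
  sample W: M = 1.83×10⁻³
Sample H has the largest M.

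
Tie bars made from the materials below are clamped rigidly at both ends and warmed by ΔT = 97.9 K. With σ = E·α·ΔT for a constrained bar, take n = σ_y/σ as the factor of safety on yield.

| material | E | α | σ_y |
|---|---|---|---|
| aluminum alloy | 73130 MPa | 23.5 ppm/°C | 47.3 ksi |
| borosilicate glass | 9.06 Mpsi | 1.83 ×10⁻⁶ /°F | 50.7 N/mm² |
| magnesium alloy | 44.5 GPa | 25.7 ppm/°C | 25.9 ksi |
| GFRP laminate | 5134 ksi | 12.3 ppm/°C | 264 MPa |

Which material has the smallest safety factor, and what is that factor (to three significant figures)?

Per material, after unit conversion:
  aluminum alloy: E = 73.13, α = 23.5, σ_y = 326.1 → σ = 168 MPa, n = 1.94
  borosilicate glass: E = 62.47, α = 3.29, σ_y = 50.70 → σ = 20.1 MPa, n = 2.52
  magnesium alloy: E = 44.50, α = 25.7, σ_y = 178.6 → σ = 112 MPa, n = 1.59
  GFRP laminate: E = 35.40, α = 12.3, σ_y = 264.0 → σ = 42.6 MPa, n = 6.19
The minimum is magnesium alloy at n = 1.59.

magnesium alloy, n = 1.59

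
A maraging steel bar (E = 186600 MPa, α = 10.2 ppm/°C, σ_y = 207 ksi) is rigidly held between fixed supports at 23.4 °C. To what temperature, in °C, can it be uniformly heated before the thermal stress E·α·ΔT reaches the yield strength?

E = 186600 MPa = 186.6 GPa.
σ_y = 207 ksi = 1427 MPa.
E·α·ΔT = 1427 MPa ⇒ ΔT = 1427 / (186.6×10³ × 10.2×10⁻⁶) = 749.9 K.
T = 23.4 + 749.9 = 773.3 °C.

773 °C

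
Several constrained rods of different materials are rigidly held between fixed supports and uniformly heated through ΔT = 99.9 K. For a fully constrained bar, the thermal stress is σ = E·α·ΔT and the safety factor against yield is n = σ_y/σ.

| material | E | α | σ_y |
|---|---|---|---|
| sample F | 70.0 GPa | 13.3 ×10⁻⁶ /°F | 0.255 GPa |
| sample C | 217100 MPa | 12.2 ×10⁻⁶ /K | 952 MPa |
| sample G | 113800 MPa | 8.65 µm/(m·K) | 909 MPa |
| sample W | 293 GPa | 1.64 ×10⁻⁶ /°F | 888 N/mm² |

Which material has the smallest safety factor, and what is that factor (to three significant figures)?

sample F, n = 1.52

In consistent units (E in GPa, α in ×10⁻⁶/K, σ_y in MPa):
  sample F: E = 70.00, α = 23.9, σ_y = 255.0 → σ = 167 MPa, n = 1.52
  sample C: E = 217.1, α = 12.2, σ_y = 952.0 → σ = 265 MPa, n = 3.60
  sample G: E = 113.8, α = 8.65, σ_y = 909.0 → σ = 98.3 MPa, n = 9.24
  sample W: E = 293.0, α = 2.95, σ_y = 888.0 → σ = 86.4 MPa, n = 10.3
Sample F has the lowest safety factor, n = 1.52.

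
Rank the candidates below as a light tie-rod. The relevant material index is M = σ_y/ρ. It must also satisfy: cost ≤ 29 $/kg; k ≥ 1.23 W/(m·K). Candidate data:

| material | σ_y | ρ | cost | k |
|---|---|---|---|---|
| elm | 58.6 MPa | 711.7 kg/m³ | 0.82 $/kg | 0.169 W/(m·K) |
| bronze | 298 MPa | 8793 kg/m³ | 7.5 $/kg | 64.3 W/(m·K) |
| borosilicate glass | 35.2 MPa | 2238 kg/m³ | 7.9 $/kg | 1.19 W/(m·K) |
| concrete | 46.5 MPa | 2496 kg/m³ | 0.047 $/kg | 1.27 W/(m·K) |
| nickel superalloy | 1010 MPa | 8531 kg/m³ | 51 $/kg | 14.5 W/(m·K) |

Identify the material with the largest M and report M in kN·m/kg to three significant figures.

Screen on constraints: cost ≤ 29 $/kg; k ≥ 1.23 W/(m·K). Survivors: bronze, concrete.
Computing M directly (units already consistent):
  bronze: M = 33.9 kN·m/kg
  concrete: M = 18.6 kN·m/kg
Bronze has the largest M.

bronze, M = 33.9 kN·m/kg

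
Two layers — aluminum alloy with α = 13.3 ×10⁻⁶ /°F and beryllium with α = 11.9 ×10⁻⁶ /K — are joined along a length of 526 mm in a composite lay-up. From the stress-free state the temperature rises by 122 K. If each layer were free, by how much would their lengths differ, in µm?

773 µm

aluminum alloy: α = 13.3×10⁻⁶/°F × 9/5 = 23.9×10⁻⁶/K.
Δα = |23.9 − 11.9|×10⁻⁶/K = 12.0×10⁻⁶/K.
ΔL_mismatch = Δα·L·ΔT = 12.0×10⁻⁶ × 526.0 mm × 122.0 K = 773 µm.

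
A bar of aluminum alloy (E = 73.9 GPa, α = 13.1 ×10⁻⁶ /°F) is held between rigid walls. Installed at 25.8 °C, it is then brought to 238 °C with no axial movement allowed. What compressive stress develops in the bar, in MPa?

370 MPa

α = 13.1×10⁻⁶/°F × 9/5 = 23.6×10⁻⁶/K.
ΔT = 212.2 K. Constrained thermal stress σ = E·α·ΔT = 73.90×10³ MPa × 23.6×10⁻⁶ × 212.2 = 370 MPa (compressive).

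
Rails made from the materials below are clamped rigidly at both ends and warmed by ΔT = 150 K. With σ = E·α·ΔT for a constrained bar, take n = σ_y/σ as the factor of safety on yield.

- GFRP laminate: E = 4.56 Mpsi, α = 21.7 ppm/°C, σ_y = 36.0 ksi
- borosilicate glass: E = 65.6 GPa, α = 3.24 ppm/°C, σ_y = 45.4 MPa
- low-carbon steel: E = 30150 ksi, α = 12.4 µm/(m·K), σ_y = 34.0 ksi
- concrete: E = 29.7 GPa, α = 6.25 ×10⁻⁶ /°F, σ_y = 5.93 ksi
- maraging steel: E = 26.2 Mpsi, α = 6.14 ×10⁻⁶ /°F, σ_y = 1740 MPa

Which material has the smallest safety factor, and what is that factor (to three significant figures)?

Converting E to GPa, α to ×10⁻⁶/K, σ_y to MPa, then σ and n for each:
  GFRP laminate: E = 31.44, α = 21.7, σ_y = 248.2 → σ = 102 MPa, n = 2.43
  borosilicate glass: E = 65.60, α = 3.24, σ_y = 45.40 → σ = 31.9 MPa, n = 1.42
  low-carbon steel: E = 207.9, α = 12.4, σ_y = 234.4 → σ = 387 MPa, n = 0.606
  concrete: E = 29.70, α = 11.2, σ_y = 40.89 → σ = 50.1 MPa, n = 0.816
  maraging steel: E = 180.6, α = 11.1, σ_y = 1740 → σ = 299 MPa, n = 5.81
Smallest n: low-carbon steel with n = 0.606.

low-carbon steel, n = 0.606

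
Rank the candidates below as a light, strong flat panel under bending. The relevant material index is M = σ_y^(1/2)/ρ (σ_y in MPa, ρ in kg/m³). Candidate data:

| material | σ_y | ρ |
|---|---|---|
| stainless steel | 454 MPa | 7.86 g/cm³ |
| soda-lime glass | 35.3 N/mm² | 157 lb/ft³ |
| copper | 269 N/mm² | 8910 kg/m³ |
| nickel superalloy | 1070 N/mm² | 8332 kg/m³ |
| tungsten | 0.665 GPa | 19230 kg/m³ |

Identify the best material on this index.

nickel superalloy

In SI units:
  stainless steel: σ_y = 454.0 MPa, ρ = 7860 kg/m³
  soda-lime glass: σ_y = 35.30 MPa, ρ = 2515 kg/m³
  copper: σ_y = 269.0 MPa, ρ = 8910 kg/m³
  nickel superalloy: σ_y = 1070 MPa, ρ = 8332 kg/m³
  tungsten: σ_y = 665.0 MPa, ρ = 19230 kg/m³
  nickel superalloy: M = 3.93×10⁻³
  stainless steel: M = 2.71×10⁻³
  soda-lime glass: M = 2.36×10⁻³
  copper: M = 1.84×10⁻³
  tungsten: M = 1.34×10⁻³
The maximum is for nickel superalloy.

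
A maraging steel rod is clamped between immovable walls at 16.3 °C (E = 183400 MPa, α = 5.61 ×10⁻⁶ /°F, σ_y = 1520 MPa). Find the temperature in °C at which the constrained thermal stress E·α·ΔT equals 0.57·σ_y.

E = 183400 MPa = 183.4 GPa.
α = 5.61×10⁻⁶/°F × 9/5 = 10.1×10⁻⁶/K.
E·α·ΔT = 866.4 MPa ⇒ ΔT = 866.4 / (183.4×10³ × 10.1×10⁻⁶) = 467.8 K.
T = 16.3 + 467.8 = 484.1 °C.

484 °C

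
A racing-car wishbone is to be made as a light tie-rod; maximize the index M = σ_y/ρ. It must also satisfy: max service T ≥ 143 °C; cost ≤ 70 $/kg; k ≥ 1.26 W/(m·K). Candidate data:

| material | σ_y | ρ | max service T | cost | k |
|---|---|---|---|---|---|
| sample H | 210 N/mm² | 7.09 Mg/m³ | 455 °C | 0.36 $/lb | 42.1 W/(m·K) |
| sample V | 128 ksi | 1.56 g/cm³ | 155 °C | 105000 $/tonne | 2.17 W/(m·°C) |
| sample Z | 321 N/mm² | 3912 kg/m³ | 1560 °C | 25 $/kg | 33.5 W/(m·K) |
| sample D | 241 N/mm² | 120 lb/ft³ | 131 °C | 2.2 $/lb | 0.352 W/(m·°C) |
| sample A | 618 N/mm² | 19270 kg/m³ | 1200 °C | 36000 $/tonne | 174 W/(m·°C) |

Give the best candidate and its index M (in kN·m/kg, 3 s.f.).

sample Z, M = 82.1 kN·m/kg

Screen on constraints: max service T ≥ 143 °C; cost ≤ 70 $/kg; k ≥ 1.26 W/(m·K). Survivors: sample H, sample Z, sample A.
Normalizing units and computing the index:
  sample H: σ_y = 210.0 MPa, ρ = 7090 kg/m³
  sample Z: σ_y = 321.0 MPa, ρ = 3912 kg/m³
  sample A: σ_y = 618.0 MPa, ρ = 19270 kg/m³
  sample Z: M = 82.1 kN·m/kg
  sample A: M = 32.1 kN·m/kg
  sample H: M = 29.6 kN·m/kg
The maximum is for sample Z.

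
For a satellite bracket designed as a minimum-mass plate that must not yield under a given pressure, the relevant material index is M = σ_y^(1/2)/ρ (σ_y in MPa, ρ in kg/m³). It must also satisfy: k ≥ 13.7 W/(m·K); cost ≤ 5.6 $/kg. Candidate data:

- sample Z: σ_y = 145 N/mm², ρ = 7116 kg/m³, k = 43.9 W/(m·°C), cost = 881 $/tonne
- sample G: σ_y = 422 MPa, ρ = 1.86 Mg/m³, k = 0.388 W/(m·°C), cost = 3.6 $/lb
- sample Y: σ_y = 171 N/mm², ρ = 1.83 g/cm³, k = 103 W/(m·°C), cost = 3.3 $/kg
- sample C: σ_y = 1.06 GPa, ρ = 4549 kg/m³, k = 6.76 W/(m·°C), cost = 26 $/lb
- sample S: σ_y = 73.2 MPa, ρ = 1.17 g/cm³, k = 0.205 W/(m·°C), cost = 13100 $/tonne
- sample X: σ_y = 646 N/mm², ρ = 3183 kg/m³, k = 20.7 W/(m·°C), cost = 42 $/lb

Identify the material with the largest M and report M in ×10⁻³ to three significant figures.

Screen on constraints: k ≥ 13.7 W/(m·K); cost ≤ 5.6 $/kg. Survivors: sample Z, sample Y.
Putting every candidate on a common basis:
  sample Z: σ_y = 145.0 MPa, ρ = 7116 kg/m³
  sample Y: σ_y = 171.0 MPa, ρ = 1830 kg/m³
  sample Y: M = 7.15×10⁻³
  sample Z: M = 1.69×10⁻³
Sample Y ranks first.

sample Y, M = 7.15×10⁻³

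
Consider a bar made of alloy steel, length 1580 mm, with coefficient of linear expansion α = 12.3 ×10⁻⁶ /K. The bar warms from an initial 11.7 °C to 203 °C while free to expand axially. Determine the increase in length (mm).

3.72 mm

ΔT = 203 − 11.7 = 191.3 K.
ΔL = α·L₀·ΔT = 12.3×10⁻⁶ × 1580 mm × 191.3 K = 3.72 mm.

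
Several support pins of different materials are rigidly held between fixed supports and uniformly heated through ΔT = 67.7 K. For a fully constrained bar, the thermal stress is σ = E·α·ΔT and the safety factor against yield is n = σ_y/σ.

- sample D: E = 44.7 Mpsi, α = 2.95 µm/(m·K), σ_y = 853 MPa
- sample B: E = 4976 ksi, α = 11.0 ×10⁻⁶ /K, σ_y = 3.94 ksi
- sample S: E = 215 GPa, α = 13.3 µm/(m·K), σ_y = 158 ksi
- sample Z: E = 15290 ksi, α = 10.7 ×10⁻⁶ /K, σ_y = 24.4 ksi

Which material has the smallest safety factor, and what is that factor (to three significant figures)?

In consistent units (E in GPa, α in ×10⁻⁶/K, σ_y in MPa):
  sample D: E = 308.2, α = 2.95, σ_y = 853.0 → σ = 61.6 MPa, n = 13.9
  sample B: E = 34.31, α = 11.0, σ_y = 27.17 → σ = 25.5 MPa, n = 1.06
  sample S: E = 215.0, α = 13.3, σ_y = 1089 → σ = 194 MPa, n = 5.63
  sample Z: E = 105.4, α = 10.7, σ_y = 168.2 → σ = 76.4 MPa, n = 2.20
The minimum is sample B at n = 1.06.

sample B, n = 1.06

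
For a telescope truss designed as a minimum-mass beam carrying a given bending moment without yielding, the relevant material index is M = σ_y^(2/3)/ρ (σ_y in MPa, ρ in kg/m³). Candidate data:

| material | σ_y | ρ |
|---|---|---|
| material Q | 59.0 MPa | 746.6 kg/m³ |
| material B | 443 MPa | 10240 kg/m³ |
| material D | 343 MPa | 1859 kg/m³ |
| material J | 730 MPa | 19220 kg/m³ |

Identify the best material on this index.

Evaluate M for each candidate:
  material D: M = 26.4×10⁻³
  material Q: M = 20.3×10⁻³
  material B: M = 5.68×10⁻³
  material J: M = 4.22×10⁻³
Material D has the largest M.

material D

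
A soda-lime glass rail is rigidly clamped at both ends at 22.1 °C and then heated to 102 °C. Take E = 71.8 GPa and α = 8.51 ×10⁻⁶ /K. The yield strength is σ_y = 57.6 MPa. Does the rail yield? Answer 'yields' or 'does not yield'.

ΔT = 79.90 K. Constrained thermal stress σ = E·α·ΔT = 71.80×10³ MPa × 8.51×10⁻⁶ × 79.90 = 48.8 MPa (compressive).
Compare to σ_y = 57.6 MPa: σ < σ_y, so it does not yield.

does not yield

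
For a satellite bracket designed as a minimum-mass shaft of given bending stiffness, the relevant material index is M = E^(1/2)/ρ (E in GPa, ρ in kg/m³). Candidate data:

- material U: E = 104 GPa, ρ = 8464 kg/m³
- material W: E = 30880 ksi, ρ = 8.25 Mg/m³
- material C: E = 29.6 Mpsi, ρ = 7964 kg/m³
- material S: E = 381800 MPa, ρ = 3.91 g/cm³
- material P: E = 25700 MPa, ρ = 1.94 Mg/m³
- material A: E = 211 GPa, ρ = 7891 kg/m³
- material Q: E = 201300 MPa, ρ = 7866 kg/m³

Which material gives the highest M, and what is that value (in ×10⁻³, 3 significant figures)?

material S, M = 5.00×10⁻³

Convert each candidate to consistent units, then evaluate M:
  material U: E = 104.0 GPa, ρ = 8464 kg/m³
  material W: E = 212.9 GPa, ρ = 8250 kg/m³
  material C: E = 204.1 GPa, ρ = 7964 kg/m³
  material S: E = 381.8 GPa, ρ = 3910 kg/m³
  material P: E = 25.70 GPa, ρ = 1940 kg/m³
  material A: E = 211.0 GPa, ρ = 7891 kg/m³
  material Q: E = 201.3 GPa, ρ = 7866 kg/m³
  material S: M = 5.00×10⁻³
  material P: M = 2.61×10⁻³
  material A: M = 1.84×10⁻³
  material Q: M = 1.80×10⁻³
  material C: M = 1.79×10⁻³
  material W: M = 1.77×10⁻³
  material U: M = 1.20×10⁻³
The maximum is for material S.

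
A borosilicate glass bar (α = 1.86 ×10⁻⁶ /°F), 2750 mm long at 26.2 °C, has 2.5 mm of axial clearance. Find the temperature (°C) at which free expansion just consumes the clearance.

α = 1.86×10⁻⁶/°F × 9/5 = 3.35×10⁻⁶/K.
α·L₀·ΔT = 2.5 mm ⇒ ΔT = 2.5 / (3.35×10⁻⁶ × 2750.0) = 271.5 K.
T = 26.2 + 271.5 = 297.7 °C.

298 °C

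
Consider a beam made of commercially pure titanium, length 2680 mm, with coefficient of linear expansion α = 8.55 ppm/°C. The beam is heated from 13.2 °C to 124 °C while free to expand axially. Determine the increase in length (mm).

2.54 mm

ΔT = 124 − 13.2 = 110.8 K.
ΔL = α·L₀·ΔT = 8.55×10⁻⁶ × 2680 mm × 110.8 K = 2.54 mm.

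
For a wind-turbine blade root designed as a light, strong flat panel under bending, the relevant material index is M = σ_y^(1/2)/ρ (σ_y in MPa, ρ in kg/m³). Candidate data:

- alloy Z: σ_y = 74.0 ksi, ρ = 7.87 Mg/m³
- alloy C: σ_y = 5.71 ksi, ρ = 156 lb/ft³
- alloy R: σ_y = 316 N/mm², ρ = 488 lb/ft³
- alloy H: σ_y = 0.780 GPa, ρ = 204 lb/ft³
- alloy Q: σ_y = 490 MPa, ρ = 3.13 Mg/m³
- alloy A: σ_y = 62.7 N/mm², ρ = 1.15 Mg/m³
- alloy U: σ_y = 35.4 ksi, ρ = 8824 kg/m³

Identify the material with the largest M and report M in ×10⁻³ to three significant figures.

alloy H, M = 8.55×10⁻³

Convert each candidate to consistent units, then evaluate M:
  alloy Z: σ_y = 510.2 MPa, ρ = 7870 kg/m³
  alloy C: σ_y = 39.37 MPa, ρ = 2499 kg/m³
  alloy R: σ_y = 316.0 MPa, ρ = 7817 kg/m³
  alloy H: σ_y = 780.0 MPa, ρ = 3268 kg/m³
  alloy Q: σ_y = 490.0 MPa, ρ = 3130 kg/m³
  alloy A: σ_y = 62.70 MPa, ρ = 1150 kg/m³
  alloy U: σ_y = 244.1 MPa, ρ = 8824 kg/m³
  alloy H: M = 8.55×10⁻³
  alloy Q: M = 7.07×10⁻³
  alloy A: M = 6.89×10⁻³
  alloy Z: M = 2.87×10⁻³
  alloy C: M = 2.51×10⁻³
  alloy R: M = 2.27×10⁻³
  alloy U: M = 1.77×10⁻³
Alloy H has the largest M.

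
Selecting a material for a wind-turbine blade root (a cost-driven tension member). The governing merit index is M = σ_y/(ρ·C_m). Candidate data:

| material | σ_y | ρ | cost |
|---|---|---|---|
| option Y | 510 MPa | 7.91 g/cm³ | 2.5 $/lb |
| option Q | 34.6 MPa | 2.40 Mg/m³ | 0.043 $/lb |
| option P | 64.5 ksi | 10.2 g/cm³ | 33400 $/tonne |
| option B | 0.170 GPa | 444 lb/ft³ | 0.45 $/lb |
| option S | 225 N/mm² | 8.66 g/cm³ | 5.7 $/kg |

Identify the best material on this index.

Putting every candidate on a common basis:
  option Y: σ_y = 510.0 MPa, ρ = 7910 kg/m³, cost = 5.511 $/kg
  option Q: σ_y = 34.60 MPa, ρ = 2400 kg/m³, cost = 0.09480 $/kg
  option P: σ_y = 444.7 MPa, ρ = 10200 kg/m³, cost = 33.40 $/kg
  option B: σ_y = 170.0 MPa, ρ = 7112 kg/m³, cost = 0.9921 $/kg
  option S: σ_y = 225.0 MPa, ρ = 8660 kg/m³, cost = 5.700 $/kg
  option Q: M = 152 kN·m per $
  option B: M = 24.1 kN·m per $
  option Y: M = 11.7 kN·m per $
  option S: M = 4.56 kN·m per $
  option P: M = 1.31 kN·m per $
Option Q has the largest M.

option Q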